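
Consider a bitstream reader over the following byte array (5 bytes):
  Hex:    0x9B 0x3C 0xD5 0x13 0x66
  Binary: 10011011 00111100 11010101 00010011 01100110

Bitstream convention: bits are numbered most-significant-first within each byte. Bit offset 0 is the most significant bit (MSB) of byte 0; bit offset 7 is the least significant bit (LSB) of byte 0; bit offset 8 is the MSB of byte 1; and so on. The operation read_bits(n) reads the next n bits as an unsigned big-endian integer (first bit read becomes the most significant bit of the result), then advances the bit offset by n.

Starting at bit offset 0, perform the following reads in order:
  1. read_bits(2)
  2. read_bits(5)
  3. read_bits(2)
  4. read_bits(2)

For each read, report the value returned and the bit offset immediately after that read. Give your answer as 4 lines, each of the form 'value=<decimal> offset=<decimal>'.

Answer: value=2 offset=2
value=13 offset=7
value=2 offset=9
value=1 offset=11

Derivation:
Read 1: bits[0:2] width=2 -> value=2 (bin 10); offset now 2 = byte 0 bit 2; 38 bits remain
Read 2: bits[2:7] width=5 -> value=13 (bin 01101); offset now 7 = byte 0 bit 7; 33 bits remain
Read 3: bits[7:9] width=2 -> value=2 (bin 10); offset now 9 = byte 1 bit 1; 31 bits remain
Read 4: bits[9:11] width=2 -> value=1 (bin 01); offset now 11 = byte 1 bit 3; 29 bits remain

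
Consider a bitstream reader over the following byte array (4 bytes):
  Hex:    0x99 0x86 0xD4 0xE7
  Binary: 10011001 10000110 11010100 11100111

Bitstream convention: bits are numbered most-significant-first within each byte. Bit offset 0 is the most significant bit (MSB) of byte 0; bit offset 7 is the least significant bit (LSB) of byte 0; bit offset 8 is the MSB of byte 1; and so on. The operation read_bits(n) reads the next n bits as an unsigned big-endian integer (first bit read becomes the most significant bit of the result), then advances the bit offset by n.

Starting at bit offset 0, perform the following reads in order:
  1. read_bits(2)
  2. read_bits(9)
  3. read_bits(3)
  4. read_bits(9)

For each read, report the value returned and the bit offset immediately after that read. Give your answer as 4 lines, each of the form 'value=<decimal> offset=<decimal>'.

Read 1: bits[0:2] width=2 -> value=2 (bin 10); offset now 2 = byte 0 bit 2; 30 bits remain
Read 2: bits[2:11] width=9 -> value=204 (bin 011001100); offset now 11 = byte 1 bit 3; 21 bits remain
Read 3: bits[11:14] width=3 -> value=1 (bin 001); offset now 14 = byte 1 bit 6; 18 bits remain
Read 4: bits[14:23] width=9 -> value=362 (bin 101101010); offset now 23 = byte 2 bit 7; 9 bits remain

Answer: value=2 offset=2
value=204 offset=11
value=1 offset=14
value=362 offset=23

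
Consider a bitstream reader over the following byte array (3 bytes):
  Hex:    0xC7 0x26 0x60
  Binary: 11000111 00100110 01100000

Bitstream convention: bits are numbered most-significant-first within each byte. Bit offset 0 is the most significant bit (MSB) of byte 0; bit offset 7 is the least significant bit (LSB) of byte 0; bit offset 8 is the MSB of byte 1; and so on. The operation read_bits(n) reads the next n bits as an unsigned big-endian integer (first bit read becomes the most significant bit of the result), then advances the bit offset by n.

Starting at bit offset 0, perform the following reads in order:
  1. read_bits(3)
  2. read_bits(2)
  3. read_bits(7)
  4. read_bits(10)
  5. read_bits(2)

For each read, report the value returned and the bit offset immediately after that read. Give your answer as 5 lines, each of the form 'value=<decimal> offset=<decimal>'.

Read 1: bits[0:3] width=3 -> value=6 (bin 110); offset now 3 = byte 0 bit 3; 21 bits remain
Read 2: bits[3:5] width=2 -> value=0 (bin 00); offset now 5 = byte 0 bit 5; 19 bits remain
Read 3: bits[5:12] width=7 -> value=114 (bin 1110010); offset now 12 = byte 1 bit 4; 12 bits remain
Read 4: bits[12:22] width=10 -> value=408 (bin 0110011000); offset now 22 = byte 2 bit 6; 2 bits remain
Read 5: bits[22:24] width=2 -> value=0 (bin 00); offset now 24 = byte 3 bit 0; 0 bits remain

Answer: value=6 offset=3
value=0 offset=5
value=114 offset=12
value=408 offset=22
value=0 offset=24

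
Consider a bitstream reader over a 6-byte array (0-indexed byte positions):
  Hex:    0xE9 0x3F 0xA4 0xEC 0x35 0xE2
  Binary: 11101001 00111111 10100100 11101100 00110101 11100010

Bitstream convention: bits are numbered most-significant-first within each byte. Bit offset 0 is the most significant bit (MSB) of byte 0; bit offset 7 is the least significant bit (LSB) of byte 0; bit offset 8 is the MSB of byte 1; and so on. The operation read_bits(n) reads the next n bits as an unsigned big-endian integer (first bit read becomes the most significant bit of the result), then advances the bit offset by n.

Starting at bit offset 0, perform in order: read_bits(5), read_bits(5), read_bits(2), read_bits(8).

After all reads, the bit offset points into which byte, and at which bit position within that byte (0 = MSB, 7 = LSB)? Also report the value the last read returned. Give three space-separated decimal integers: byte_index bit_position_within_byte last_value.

Answer: 2 4 250

Derivation:
Read 1: bits[0:5] width=5 -> value=29 (bin 11101); offset now 5 = byte 0 bit 5; 43 bits remain
Read 2: bits[5:10] width=5 -> value=4 (bin 00100); offset now 10 = byte 1 bit 2; 38 bits remain
Read 3: bits[10:12] width=2 -> value=3 (bin 11); offset now 12 = byte 1 bit 4; 36 bits remain
Read 4: bits[12:20] width=8 -> value=250 (bin 11111010); offset now 20 = byte 2 bit 4; 28 bits remain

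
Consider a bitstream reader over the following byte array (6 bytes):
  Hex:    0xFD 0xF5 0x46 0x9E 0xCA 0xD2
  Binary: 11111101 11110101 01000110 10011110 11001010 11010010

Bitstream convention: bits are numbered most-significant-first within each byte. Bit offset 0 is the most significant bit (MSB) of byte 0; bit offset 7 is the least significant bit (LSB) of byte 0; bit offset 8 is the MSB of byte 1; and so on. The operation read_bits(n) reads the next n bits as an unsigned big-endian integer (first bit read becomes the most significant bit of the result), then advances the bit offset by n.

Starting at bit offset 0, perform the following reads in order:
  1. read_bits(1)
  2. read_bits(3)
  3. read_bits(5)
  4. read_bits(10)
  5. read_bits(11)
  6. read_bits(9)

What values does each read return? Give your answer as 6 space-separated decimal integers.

Answer: 1 7 27 938 423 357

Derivation:
Read 1: bits[0:1] width=1 -> value=1 (bin 1); offset now 1 = byte 0 bit 1; 47 bits remain
Read 2: bits[1:4] width=3 -> value=7 (bin 111); offset now 4 = byte 0 bit 4; 44 bits remain
Read 3: bits[4:9] width=5 -> value=27 (bin 11011); offset now 9 = byte 1 bit 1; 39 bits remain
Read 4: bits[9:19] width=10 -> value=938 (bin 1110101010); offset now 19 = byte 2 bit 3; 29 bits remain
Read 5: bits[19:30] width=11 -> value=423 (bin 00110100111); offset now 30 = byte 3 bit 6; 18 bits remain
Read 6: bits[30:39] width=9 -> value=357 (bin 101100101); offset now 39 = byte 4 bit 7; 9 bits remain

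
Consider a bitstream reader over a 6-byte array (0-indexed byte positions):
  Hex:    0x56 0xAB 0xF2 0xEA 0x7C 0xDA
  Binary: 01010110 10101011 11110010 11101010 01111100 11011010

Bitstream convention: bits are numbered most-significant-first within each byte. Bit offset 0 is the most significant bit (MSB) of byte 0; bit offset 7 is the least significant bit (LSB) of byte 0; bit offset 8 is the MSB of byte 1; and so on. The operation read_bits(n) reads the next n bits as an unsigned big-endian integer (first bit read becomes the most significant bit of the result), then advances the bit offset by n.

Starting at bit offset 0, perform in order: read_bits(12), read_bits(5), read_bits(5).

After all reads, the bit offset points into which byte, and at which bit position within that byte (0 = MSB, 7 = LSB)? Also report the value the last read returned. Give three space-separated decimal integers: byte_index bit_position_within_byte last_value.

Answer: 2 6 28

Derivation:
Read 1: bits[0:12] width=12 -> value=1386 (bin 010101101010); offset now 12 = byte 1 bit 4; 36 bits remain
Read 2: bits[12:17] width=5 -> value=23 (bin 10111); offset now 17 = byte 2 bit 1; 31 bits remain
Read 3: bits[17:22] width=5 -> value=28 (bin 11100); offset now 22 = byte 2 bit 6; 26 bits remain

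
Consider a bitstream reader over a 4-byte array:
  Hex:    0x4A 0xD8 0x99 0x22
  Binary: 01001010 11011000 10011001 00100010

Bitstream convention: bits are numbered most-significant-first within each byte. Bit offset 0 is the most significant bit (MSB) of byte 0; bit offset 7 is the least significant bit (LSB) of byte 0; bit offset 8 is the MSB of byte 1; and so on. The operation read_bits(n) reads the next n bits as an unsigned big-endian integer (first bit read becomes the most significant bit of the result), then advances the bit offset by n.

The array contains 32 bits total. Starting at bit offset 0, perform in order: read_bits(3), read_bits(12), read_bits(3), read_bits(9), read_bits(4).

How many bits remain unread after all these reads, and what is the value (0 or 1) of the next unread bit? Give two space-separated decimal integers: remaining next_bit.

Read 1: bits[0:3] width=3 -> value=2 (bin 010); offset now 3 = byte 0 bit 3; 29 bits remain
Read 2: bits[3:15] width=12 -> value=1388 (bin 010101101100); offset now 15 = byte 1 bit 7; 17 bits remain
Read 3: bits[15:18] width=3 -> value=2 (bin 010); offset now 18 = byte 2 bit 2; 14 bits remain
Read 4: bits[18:27] width=9 -> value=201 (bin 011001001); offset now 27 = byte 3 bit 3; 5 bits remain
Read 5: bits[27:31] width=4 -> value=1 (bin 0001); offset now 31 = byte 3 bit 7; 1 bits remain

Answer: 1 0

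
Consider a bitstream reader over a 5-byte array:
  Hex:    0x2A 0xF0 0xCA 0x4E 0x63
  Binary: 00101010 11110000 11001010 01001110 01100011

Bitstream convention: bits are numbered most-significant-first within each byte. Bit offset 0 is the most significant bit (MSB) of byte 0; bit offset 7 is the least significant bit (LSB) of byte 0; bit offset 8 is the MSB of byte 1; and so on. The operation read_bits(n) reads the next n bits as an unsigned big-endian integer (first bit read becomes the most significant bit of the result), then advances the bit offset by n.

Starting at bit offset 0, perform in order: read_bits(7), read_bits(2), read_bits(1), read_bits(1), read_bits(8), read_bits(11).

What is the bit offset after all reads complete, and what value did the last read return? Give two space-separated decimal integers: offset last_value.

Read 1: bits[0:7] width=7 -> value=21 (bin 0010101); offset now 7 = byte 0 bit 7; 33 bits remain
Read 2: bits[7:9] width=2 -> value=1 (bin 01); offset now 9 = byte 1 bit 1; 31 bits remain
Read 3: bits[9:10] width=1 -> value=1 (bin 1); offset now 10 = byte 1 bit 2; 30 bits remain
Read 4: bits[10:11] width=1 -> value=1 (bin 1); offset now 11 = byte 1 bit 3; 29 bits remain
Read 5: bits[11:19] width=8 -> value=134 (bin 10000110); offset now 19 = byte 2 bit 3; 21 bits remain
Read 6: bits[19:30] width=11 -> value=659 (bin 01010010011); offset now 30 = byte 3 bit 6; 10 bits remain

Answer: 30 659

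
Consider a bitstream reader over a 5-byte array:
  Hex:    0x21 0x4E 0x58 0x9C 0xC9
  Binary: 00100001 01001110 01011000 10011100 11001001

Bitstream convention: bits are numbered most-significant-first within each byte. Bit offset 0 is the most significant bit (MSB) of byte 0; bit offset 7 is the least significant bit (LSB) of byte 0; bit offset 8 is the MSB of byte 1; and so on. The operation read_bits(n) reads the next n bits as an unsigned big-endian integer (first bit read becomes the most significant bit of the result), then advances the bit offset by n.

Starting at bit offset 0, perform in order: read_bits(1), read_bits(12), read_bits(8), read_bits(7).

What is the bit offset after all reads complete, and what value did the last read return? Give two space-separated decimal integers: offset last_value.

Read 1: bits[0:1] width=1 -> value=0 (bin 0); offset now 1 = byte 0 bit 1; 39 bits remain
Read 2: bits[1:13] width=12 -> value=1065 (bin 010000101001); offset now 13 = byte 1 bit 5; 27 bits remain
Read 3: bits[13:21] width=8 -> value=203 (bin 11001011); offset now 21 = byte 2 bit 5; 19 bits remain
Read 4: bits[21:28] width=7 -> value=9 (bin 0001001); offset now 28 = byte 3 bit 4; 12 bits remain

Answer: 28 9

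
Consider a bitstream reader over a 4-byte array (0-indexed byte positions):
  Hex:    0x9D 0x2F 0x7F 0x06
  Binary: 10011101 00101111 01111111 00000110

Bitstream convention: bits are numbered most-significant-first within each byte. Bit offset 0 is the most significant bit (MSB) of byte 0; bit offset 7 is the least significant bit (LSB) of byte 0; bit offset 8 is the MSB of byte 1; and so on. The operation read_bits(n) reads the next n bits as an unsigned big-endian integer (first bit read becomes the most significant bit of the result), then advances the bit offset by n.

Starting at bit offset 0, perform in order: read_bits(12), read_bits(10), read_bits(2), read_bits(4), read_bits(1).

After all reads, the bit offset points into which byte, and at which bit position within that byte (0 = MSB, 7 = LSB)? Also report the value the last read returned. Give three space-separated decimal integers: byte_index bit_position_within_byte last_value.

Answer: 3 5 0

Derivation:
Read 1: bits[0:12] width=12 -> value=2514 (bin 100111010010); offset now 12 = byte 1 bit 4; 20 bits remain
Read 2: bits[12:22] width=10 -> value=991 (bin 1111011111); offset now 22 = byte 2 bit 6; 10 bits remain
Read 3: bits[22:24] width=2 -> value=3 (bin 11); offset now 24 = byte 3 bit 0; 8 bits remain
Read 4: bits[24:28] width=4 -> value=0 (bin 0000); offset now 28 = byte 3 bit 4; 4 bits remain
Read 5: bits[28:29] width=1 -> value=0 (bin 0); offset now 29 = byte 3 bit 5; 3 bits remain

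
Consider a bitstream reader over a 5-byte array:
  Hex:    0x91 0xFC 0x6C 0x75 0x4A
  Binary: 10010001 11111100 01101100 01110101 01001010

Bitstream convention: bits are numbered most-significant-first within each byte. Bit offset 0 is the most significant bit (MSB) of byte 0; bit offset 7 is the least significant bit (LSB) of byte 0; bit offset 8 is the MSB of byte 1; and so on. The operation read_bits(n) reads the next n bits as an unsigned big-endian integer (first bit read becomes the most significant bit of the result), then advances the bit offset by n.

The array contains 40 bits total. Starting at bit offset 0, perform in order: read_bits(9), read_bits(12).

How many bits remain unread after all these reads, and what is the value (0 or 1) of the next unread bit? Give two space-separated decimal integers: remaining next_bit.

Answer: 19 1

Derivation:
Read 1: bits[0:9] width=9 -> value=291 (bin 100100011); offset now 9 = byte 1 bit 1; 31 bits remain
Read 2: bits[9:21] width=12 -> value=3981 (bin 111110001101); offset now 21 = byte 2 bit 5; 19 bits remain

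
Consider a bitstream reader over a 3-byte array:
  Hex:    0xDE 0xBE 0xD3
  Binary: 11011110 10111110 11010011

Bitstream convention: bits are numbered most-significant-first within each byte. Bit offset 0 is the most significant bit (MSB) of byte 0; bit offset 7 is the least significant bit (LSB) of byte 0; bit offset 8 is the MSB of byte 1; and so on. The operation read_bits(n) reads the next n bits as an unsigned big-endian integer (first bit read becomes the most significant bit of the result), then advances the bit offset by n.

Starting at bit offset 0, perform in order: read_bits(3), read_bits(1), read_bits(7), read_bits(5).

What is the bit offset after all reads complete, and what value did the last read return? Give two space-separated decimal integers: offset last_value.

Read 1: bits[0:3] width=3 -> value=6 (bin 110); offset now 3 = byte 0 bit 3; 21 bits remain
Read 2: bits[3:4] width=1 -> value=1 (bin 1); offset now 4 = byte 0 bit 4; 20 bits remain
Read 3: bits[4:11] width=7 -> value=117 (bin 1110101); offset now 11 = byte 1 bit 3; 13 bits remain
Read 4: bits[11:16] width=5 -> value=30 (bin 11110); offset now 16 = byte 2 bit 0; 8 bits remain

Answer: 16 30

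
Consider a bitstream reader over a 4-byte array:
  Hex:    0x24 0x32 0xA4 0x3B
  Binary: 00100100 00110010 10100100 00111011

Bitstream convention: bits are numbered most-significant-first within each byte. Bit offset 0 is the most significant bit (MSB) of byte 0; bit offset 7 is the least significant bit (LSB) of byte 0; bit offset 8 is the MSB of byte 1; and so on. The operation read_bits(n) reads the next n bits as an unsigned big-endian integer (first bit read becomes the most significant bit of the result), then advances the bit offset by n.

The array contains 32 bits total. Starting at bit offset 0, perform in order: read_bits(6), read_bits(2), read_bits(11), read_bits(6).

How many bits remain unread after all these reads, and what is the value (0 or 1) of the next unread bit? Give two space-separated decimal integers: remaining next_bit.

Read 1: bits[0:6] width=6 -> value=9 (bin 001001); offset now 6 = byte 0 bit 6; 26 bits remain
Read 2: bits[6:8] width=2 -> value=0 (bin 00); offset now 8 = byte 1 bit 0; 24 bits remain
Read 3: bits[8:19] width=11 -> value=405 (bin 00110010101); offset now 19 = byte 2 bit 3; 13 bits remain
Read 4: bits[19:25] width=6 -> value=8 (bin 001000); offset now 25 = byte 3 bit 1; 7 bits remain

Answer: 7 0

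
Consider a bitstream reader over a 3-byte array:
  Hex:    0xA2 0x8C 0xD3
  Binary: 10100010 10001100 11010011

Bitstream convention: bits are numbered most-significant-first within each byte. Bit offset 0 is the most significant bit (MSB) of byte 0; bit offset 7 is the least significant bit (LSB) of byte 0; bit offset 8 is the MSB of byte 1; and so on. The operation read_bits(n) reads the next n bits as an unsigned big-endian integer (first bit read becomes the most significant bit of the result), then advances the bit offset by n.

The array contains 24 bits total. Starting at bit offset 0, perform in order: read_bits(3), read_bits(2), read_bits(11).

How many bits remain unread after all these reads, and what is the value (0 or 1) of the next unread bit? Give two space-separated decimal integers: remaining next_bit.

Read 1: bits[0:3] width=3 -> value=5 (bin 101); offset now 3 = byte 0 bit 3; 21 bits remain
Read 2: bits[3:5] width=2 -> value=0 (bin 00); offset now 5 = byte 0 bit 5; 19 bits remain
Read 3: bits[5:16] width=11 -> value=652 (bin 01010001100); offset now 16 = byte 2 bit 0; 8 bits remain

Answer: 8 1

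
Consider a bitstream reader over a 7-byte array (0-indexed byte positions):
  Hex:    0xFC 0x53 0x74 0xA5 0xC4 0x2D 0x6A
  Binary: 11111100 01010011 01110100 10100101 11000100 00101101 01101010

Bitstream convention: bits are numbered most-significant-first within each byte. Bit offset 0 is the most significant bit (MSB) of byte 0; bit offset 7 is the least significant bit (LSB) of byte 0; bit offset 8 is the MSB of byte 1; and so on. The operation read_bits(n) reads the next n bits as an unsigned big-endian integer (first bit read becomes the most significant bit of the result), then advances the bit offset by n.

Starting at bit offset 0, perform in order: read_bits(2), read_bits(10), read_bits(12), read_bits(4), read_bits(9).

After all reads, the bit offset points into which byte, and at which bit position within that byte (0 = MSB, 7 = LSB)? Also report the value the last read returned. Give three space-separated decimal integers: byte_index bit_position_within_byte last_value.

Answer: 4 5 184

Derivation:
Read 1: bits[0:2] width=2 -> value=3 (bin 11); offset now 2 = byte 0 bit 2; 54 bits remain
Read 2: bits[2:12] width=10 -> value=965 (bin 1111000101); offset now 12 = byte 1 bit 4; 44 bits remain
Read 3: bits[12:24] width=12 -> value=884 (bin 001101110100); offset now 24 = byte 3 bit 0; 32 bits remain
Read 4: bits[24:28] width=4 -> value=10 (bin 1010); offset now 28 = byte 3 bit 4; 28 bits remain
Read 5: bits[28:37] width=9 -> value=184 (bin 010111000); offset now 37 = byte 4 bit 5; 19 bits remain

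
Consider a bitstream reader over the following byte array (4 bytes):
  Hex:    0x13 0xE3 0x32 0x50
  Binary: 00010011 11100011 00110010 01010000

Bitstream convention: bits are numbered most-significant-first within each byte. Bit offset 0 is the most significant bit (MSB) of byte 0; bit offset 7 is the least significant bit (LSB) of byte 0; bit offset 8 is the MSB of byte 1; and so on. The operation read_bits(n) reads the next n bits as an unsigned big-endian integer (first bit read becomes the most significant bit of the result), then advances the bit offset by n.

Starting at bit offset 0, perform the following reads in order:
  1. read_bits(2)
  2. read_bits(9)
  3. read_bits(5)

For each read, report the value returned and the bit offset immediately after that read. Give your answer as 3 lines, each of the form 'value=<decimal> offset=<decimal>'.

Answer: value=0 offset=2
value=159 offset=11
value=3 offset=16

Derivation:
Read 1: bits[0:2] width=2 -> value=0 (bin 00); offset now 2 = byte 0 bit 2; 30 bits remain
Read 2: bits[2:11] width=9 -> value=159 (bin 010011111); offset now 11 = byte 1 bit 3; 21 bits remain
Read 3: bits[11:16] width=5 -> value=3 (bin 00011); offset now 16 = byte 2 bit 0; 16 bits remain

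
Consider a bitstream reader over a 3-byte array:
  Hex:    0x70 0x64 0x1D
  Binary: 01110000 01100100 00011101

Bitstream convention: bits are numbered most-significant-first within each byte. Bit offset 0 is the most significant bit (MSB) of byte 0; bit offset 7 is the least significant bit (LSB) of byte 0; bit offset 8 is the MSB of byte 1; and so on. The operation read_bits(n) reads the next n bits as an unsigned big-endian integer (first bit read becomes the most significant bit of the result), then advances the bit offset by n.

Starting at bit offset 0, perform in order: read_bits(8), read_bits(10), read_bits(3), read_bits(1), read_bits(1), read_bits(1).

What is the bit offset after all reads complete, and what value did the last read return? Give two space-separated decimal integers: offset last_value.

Answer: 24 1

Derivation:
Read 1: bits[0:8] width=8 -> value=112 (bin 01110000); offset now 8 = byte 1 bit 0; 16 bits remain
Read 2: bits[8:18] width=10 -> value=400 (bin 0110010000); offset now 18 = byte 2 bit 2; 6 bits remain
Read 3: bits[18:21] width=3 -> value=3 (bin 011); offset now 21 = byte 2 bit 5; 3 bits remain
Read 4: bits[21:22] width=1 -> value=1 (bin 1); offset now 22 = byte 2 bit 6; 2 bits remain
Read 5: bits[22:23] width=1 -> value=0 (bin 0); offset now 23 = byte 2 bit 7; 1 bits remain
Read 6: bits[23:24] width=1 -> value=1 (bin 1); offset now 24 = byte 3 bit 0; 0 bits remain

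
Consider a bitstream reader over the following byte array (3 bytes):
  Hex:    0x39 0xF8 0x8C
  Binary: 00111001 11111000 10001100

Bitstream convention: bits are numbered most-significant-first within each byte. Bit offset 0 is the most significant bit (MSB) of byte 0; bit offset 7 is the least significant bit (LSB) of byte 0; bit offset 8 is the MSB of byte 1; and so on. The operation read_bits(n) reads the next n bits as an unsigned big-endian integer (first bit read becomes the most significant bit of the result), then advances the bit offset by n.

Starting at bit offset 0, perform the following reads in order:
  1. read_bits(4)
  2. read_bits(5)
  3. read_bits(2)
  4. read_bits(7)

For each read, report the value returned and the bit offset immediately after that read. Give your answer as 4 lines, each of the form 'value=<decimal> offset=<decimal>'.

Answer: value=3 offset=4
value=19 offset=9
value=3 offset=11
value=98 offset=18

Derivation:
Read 1: bits[0:4] width=4 -> value=3 (bin 0011); offset now 4 = byte 0 bit 4; 20 bits remain
Read 2: bits[4:9] width=5 -> value=19 (bin 10011); offset now 9 = byte 1 bit 1; 15 bits remain
Read 3: bits[9:11] width=2 -> value=3 (bin 11); offset now 11 = byte 1 bit 3; 13 bits remain
Read 4: bits[11:18] width=7 -> value=98 (bin 1100010); offset now 18 = byte 2 bit 2; 6 bits remain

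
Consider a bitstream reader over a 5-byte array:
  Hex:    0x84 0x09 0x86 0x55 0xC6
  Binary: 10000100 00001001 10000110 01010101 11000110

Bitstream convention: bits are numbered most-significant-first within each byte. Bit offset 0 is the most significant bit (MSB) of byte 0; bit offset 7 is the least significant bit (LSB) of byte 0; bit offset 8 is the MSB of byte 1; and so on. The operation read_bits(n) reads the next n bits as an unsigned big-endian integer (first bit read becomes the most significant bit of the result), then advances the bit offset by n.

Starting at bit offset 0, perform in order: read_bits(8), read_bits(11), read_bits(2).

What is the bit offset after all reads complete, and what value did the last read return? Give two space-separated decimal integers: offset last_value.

Answer: 21 0

Derivation:
Read 1: bits[0:8] width=8 -> value=132 (bin 10000100); offset now 8 = byte 1 bit 0; 32 bits remain
Read 2: bits[8:19] width=11 -> value=76 (bin 00001001100); offset now 19 = byte 2 bit 3; 21 bits remain
Read 3: bits[19:21] width=2 -> value=0 (bin 00); offset now 21 = byte 2 bit 5; 19 bits remain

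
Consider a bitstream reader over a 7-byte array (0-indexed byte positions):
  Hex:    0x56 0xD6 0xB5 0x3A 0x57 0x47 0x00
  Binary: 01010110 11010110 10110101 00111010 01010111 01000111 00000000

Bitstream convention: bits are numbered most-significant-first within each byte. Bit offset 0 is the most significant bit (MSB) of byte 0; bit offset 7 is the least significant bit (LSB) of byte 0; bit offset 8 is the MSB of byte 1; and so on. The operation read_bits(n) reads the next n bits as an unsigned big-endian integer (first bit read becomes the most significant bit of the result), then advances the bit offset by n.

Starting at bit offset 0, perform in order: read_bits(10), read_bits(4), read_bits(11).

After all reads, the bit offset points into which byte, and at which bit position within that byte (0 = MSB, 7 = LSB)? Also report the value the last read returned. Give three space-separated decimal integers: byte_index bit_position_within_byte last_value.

Read 1: bits[0:10] width=10 -> value=347 (bin 0101011011); offset now 10 = byte 1 bit 2; 46 bits remain
Read 2: bits[10:14] width=4 -> value=5 (bin 0101); offset now 14 = byte 1 bit 6; 42 bits remain
Read 3: bits[14:25] width=11 -> value=1386 (bin 10101101010); offset now 25 = byte 3 bit 1; 31 bits remain

Answer: 3 1 1386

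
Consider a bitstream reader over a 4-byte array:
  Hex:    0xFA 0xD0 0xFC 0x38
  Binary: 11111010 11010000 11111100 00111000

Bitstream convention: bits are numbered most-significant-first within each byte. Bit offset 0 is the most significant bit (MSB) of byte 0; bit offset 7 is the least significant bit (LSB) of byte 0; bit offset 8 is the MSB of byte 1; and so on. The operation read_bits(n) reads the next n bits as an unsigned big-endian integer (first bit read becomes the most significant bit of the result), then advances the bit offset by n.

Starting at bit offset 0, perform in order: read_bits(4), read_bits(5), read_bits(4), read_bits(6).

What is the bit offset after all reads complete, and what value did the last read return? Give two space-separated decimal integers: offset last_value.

Read 1: bits[0:4] width=4 -> value=15 (bin 1111); offset now 4 = byte 0 bit 4; 28 bits remain
Read 2: bits[4:9] width=5 -> value=21 (bin 10101); offset now 9 = byte 1 bit 1; 23 bits remain
Read 3: bits[9:13] width=4 -> value=10 (bin 1010); offset now 13 = byte 1 bit 5; 19 bits remain
Read 4: bits[13:19] width=6 -> value=7 (bin 000111); offset now 19 = byte 2 bit 3; 13 bits remain

Answer: 19 7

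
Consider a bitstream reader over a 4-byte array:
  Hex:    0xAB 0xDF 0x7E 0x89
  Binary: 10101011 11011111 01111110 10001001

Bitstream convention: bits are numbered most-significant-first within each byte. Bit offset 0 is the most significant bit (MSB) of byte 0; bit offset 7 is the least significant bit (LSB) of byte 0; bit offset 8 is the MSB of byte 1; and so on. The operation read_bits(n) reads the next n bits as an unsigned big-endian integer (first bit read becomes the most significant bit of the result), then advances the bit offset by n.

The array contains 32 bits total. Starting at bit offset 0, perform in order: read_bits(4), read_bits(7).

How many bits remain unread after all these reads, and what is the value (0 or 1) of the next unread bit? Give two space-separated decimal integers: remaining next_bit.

Answer: 21 1

Derivation:
Read 1: bits[0:4] width=4 -> value=10 (bin 1010); offset now 4 = byte 0 bit 4; 28 bits remain
Read 2: bits[4:11] width=7 -> value=94 (bin 1011110); offset now 11 = byte 1 bit 3; 21 bits remain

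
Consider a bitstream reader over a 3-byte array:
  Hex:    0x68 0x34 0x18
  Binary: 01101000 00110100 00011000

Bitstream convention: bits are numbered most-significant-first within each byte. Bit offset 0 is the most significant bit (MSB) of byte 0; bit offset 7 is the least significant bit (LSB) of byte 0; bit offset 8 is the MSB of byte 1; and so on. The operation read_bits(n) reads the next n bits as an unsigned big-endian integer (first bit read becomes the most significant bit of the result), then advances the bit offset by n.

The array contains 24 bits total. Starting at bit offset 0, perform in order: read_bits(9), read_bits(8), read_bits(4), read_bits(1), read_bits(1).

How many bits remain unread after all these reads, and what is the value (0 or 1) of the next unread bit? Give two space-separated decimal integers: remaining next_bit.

Answer: 1 0

Derivation:
Read 1: bits[0:9] width=9 -> value=208 (bin 011010000); offset now 9 = byte 1 bit 1; 15 bits remain
Read 2: bits[9:17] width=8 -> value=104 (bin 01101000); offset now 17 = byte 2 bit 1; 7 bits remain
Read 3: bits[17:21] width=4 -> value=3 (bin 0011); offset now 21 = byte 2 bit 5; 3 bits remain
Read 4: bits[21:22] width=1 -> value=0 (bin 0); offset now 22 = byte 2 bit 6; 2 bits remain
Read 5: bits[22:23] width=1 -> value=0 (bin 0); offset now 23 = byte 2 bit 7; 1 bits remain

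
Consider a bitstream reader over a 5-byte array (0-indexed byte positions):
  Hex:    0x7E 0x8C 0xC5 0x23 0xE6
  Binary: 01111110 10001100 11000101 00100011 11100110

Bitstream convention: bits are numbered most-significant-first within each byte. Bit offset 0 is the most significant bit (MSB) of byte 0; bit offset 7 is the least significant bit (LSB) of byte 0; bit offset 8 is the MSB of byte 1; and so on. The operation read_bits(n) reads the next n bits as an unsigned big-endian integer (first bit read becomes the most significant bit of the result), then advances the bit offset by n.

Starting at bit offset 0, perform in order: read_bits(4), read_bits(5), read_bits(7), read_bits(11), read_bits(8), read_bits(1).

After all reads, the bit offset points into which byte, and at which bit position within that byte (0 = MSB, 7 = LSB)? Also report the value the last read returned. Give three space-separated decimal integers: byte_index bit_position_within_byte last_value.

Read 1: bits[0:4] width=4 -> value=7 (bin 0111); offset now 4 = byte 0 bit 4; 36 bits remain
Read 2: bits[4:9] width=5 -> value=29 (bin 11101); offset now 9 = byte 1 bit 1; 31 bits remain
Read 3: bits[9:16] width=7 -> value=12 (bin 0001100); offset now 16 = byte 2 bit 0; 24 bits remain
Read 4: bits[16:27] width=11 -> value=1577 (bin 11000101001); offset now 27 = byte 3 bit 3; 13 bits remain
Read 5: bits[27:35] width=8 -> value=31 (bin 00011111); offset now 35 = byte 4 bit 3; 5 bits remain
Read 6: bits[35:36] width=1 -> value=0 (bin 0); offset now 36 = byte 4 bit 4; 4 bits remain

Answer: 4 4 0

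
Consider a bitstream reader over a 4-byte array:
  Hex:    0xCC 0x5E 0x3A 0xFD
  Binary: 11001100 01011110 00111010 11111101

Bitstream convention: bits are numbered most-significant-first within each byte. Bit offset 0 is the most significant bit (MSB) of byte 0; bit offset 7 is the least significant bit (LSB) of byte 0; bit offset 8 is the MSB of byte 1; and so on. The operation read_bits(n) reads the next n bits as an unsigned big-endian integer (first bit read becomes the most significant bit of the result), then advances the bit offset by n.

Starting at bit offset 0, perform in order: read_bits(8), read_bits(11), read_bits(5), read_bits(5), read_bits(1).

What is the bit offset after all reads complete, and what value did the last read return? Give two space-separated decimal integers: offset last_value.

Read 1: bits[0:8] width=8 -> value=204 (bin 11001100); offset now 8 = byte 1 bit 0; 24 bits remain
Read 2: bits[8:19] width=11 -> value=753 (bin 01011110001); offset now 19 = byte 2 bit 3; 13 bits remain
Read 3: bits[19:24] width=5 -> value=26 (bin 11010); offset now 24 = byte 3 bit 0; 8 bits remain
Read 4: bits[24:29] width=5 -> value=31 (bin 11111); offset now 29 = byte 3 bit 5; 3 bits remain
Read 5: bits[29:30] width=1 -> value=1 (bin 1); offset now 30 = byte 3 bit 6; 2 bits remain

Answer: 30 1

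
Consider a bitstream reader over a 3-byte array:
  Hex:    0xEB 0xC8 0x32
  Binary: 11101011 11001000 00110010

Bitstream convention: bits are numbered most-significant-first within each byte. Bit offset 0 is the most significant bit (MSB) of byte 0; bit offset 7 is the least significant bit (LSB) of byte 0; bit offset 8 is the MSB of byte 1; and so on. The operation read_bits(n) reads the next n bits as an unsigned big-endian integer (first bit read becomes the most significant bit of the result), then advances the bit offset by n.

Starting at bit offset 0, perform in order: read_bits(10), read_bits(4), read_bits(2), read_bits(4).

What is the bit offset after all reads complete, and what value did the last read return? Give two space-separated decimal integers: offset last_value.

Read 1: bits[0:10] width=10 -> value=943 (bin 1110101111); offset now 10 = byte 1 bit 2; 14 bits remain
Read 2: bits[10:14] width=4 -> value=2 (bin 0010); offset now 14 = byte 1 bit 6; 10 bits remain
Read 3: bits[14:16] width=2 -> value=0 (bin 00); offset now 16 = byte 2 bit 0; 8 bits remain
Read 4: bits[16:20] width=4 -> value=3 (bin 0011); offset now 20 = byte 2 bit 4; 4 bits remain

Answer: 20 3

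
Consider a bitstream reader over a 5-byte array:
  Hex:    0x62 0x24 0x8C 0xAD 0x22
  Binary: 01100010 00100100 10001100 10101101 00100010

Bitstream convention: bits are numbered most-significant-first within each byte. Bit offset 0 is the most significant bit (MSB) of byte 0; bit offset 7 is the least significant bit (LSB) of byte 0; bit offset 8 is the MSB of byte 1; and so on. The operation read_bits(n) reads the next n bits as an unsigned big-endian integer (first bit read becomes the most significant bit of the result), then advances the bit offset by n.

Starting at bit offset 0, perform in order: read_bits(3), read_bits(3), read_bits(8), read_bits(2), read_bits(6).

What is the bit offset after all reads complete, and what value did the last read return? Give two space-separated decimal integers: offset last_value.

Read 1: bits[0:3] width=3 -> value=3 (bin 011); offset now 3 = byte 0 bit 3; 37 bits remain
Read 2: bits[3:6] width=3 -> value=0 (bin 000); offset now 6 = byte 0 bit 6; 34 bits remain
Read 3: bits[6:14] width=8 -> value=137 (bin 10001001); offset now 14 = byte 1 bit 6; 26 bits remain
Read 4: bits[14:16] width=2 -> value=0 (bin 00); offset now 16 = byte 2 bit 0; 24 bits remain
Read 5: bits[16:22] width=6 -> value=35 (bin 100011); offset now 22 = byte 2 bit 6; 18 bits remain

Answer: 22 35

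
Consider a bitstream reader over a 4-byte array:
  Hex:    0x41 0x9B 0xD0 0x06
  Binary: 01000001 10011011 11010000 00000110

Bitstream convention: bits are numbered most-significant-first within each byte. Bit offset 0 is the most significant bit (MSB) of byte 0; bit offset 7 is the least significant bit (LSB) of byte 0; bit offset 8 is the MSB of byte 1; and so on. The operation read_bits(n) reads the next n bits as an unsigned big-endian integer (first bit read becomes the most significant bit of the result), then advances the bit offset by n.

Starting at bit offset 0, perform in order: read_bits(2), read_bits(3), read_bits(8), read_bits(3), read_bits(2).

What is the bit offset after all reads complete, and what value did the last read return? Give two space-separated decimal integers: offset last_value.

Answer: 18 3

Derivation:
Read 1: bits[0:2] width=2 -> value=1 (bin 01); offset now 2 = byte 0 bit 2; 30 bits remain
Read 2: bits[2:5] width=3 -> value=0 (bin 000); offset now 5 = byte 0 bit 5; 27 bits remain
Read 3: bits[5:13] width=8 -> value=51 (bin 00110011); offset now 13 = byte 1 bit 5; 19 bits remain
Read 4: bits[13:16] width=3 -> value=3 (bin 011); offset now 16 = byte 2 bit 0; 16 bits remain
Read 5: bits[16:18] width=2 -> value=3 (bin 11); offset now 18 = byte 2 bit 2; 14 bits remain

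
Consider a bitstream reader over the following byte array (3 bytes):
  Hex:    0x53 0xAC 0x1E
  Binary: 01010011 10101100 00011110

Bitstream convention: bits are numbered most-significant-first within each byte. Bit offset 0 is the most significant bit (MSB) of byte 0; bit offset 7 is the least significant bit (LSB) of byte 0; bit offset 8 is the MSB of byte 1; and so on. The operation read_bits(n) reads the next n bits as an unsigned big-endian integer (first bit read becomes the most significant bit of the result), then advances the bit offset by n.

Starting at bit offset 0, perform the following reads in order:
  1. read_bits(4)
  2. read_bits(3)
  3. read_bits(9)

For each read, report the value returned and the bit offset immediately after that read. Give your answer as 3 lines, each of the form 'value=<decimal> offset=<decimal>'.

Answer: value=5 offset=4
value=1 offset=7
value=428 offset=16

Derivation:
Read 1: bits[0:4] width=4 -> value=5 (bin 0101); offset now 4 = byte 0 bit 4; 20 bits remain
Read 2: bits[4:7] width=3 -> value=1 (bin 001); offset now 7 = byte 0 bit 7; 17 bits remain
Read 3: bits[7:16] width=9 -> value=428 (bin 110101100); offset now 16 = byte 2 bit 0; 8 bits remain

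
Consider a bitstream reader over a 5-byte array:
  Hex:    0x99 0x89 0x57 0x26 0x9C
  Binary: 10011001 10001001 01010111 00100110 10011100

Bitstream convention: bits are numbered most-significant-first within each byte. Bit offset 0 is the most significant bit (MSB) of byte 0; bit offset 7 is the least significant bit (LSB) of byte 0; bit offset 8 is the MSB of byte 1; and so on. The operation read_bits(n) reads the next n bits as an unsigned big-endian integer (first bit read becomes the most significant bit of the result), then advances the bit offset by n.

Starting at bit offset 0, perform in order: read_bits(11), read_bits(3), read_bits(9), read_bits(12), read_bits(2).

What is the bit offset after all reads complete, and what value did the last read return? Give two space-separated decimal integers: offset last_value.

Answer: 37 3

Derivation:
Read 1: bits[0:11] width=11 -> value=1228 (bin 10011001100); offset now 11 = byte 1 bit 3; 29 bits remain
Read 2: bits[11:14] width=3 -> value=2 (bin 010); offset now 14 = byte 1 bit 6; 26 bits remain
Read 3: bits[14:23] width=9 -> value=171 (bin 010101011); offset now 23 = byte 2 bit 7; 17 bits remain
Read 4: bits[23:35] width=12 -> value=2356 (bin 100100110100); offset now 35 = byte 4 bit 3; 5 bits remain
Read 5: bits[35:37] width=2 -> value=3 (bin 11); offset now 37 = byte 4 bit 5; 3 bits remain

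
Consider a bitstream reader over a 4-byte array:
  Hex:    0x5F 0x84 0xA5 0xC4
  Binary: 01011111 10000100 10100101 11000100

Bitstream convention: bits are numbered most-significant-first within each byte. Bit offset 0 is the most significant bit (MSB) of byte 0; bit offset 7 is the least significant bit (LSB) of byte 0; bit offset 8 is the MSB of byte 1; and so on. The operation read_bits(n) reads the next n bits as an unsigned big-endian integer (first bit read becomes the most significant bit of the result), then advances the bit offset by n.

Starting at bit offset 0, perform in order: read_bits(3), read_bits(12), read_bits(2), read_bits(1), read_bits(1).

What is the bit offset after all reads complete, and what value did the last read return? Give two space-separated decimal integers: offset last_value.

Answer: 19 1

Derivation:
Read 1: bits[0:3] width=3 -> value=2 (bin 010); offset now 3 = byte 0 bit 3; 29 bits remain
Read 2: bits[3:15] width=12 -> value=4034 (bin 111111000010); offset now 15 = byte 1 bit 7; 17 bits remain
Read 3: bits[15:17] width=2 -> value=1 (bin 01); offset now 17 = byte 2 bit 1; 15 bits remain
Read 4: bits[17:18] width=1 -> value=0 (bin 0); offset now 18 = byte 2 bit 2; 14 bits remain
Read 5: bits[18:19] width=1 -> value=1 (bin 1); offset now 19 = byte 2 bit 3; 13 bits remain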